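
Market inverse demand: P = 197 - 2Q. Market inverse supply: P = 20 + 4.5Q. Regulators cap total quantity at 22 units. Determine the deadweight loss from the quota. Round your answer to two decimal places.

88.92

Without the quota, 197 - 2Q = 20 + 4.5Q gives Q* = 27.2308.
At Q = 22 the demand price is 197 - 2(22) = 153 and the supply price is 20 + 4.5(22) = 119.
DWL = (1/2)(gap between curves at 22) x (Q* - 22) = (1/2)(34)(5.2308) = 88.9231.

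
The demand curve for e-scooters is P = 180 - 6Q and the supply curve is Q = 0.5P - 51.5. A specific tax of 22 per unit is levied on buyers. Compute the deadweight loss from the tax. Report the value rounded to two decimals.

Rewriting supply in inverse form: P = 103 + 2Q.
Without the tax, 180 - 6Q = 103 + 2Q so Q* = 9.625 and P* = 122.25.
A tax on buyers shifts demand down by 22: (180 - 22) - 6Q = 103 + 2Q, so Q_t = 6.875. Buyers pay P_b = 138.75; sellers receive P_s = P_b - 22 = 116.75.
Deadweight loss is the triangle between the curves from Q_t to Q*: (1/2)(9.625 - 6.875)(22) = 30.25.

30.25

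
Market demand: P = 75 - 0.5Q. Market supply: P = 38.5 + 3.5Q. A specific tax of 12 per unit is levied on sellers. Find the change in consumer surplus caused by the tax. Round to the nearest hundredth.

Without the tax, 75 - 0.5Q = 38.5 + 3.5Q so Q* = 9.125 and P* = 70.4375.
With the tax, sellers need 12 more per unit: 75 - 0.5Q = 38.5 + 3.5Q + 12, so Q_t = 6.125. Buyers pay P_b = 71.9375; sellers receive P_s = P_b - 12 = 59.9375.
Consumers lose the trapezoid between P* and P_b out to Q_t plus the triangle from Q_t to Q*: change in CS = 9.3789 - 20.8164 = -11.4375.

-11.44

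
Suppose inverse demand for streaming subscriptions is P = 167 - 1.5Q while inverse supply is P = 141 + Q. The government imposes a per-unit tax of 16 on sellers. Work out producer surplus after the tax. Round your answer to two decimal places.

Without the tax, 167 - 1.5Q = 141 + Q so Q* = 10.4 and P* = 151.4.
A tax on sellers shifts supply up by 16: 167 - 1.5Q = 141 + Q + 16, so Q_t = 4. Buyers pay P_b = 161; sellers receive P_s = P_b - 16 = 145.
Producer surplus is the triangle above supply below P_s: (1/2)(4)(145 - 141) = 8.

8.00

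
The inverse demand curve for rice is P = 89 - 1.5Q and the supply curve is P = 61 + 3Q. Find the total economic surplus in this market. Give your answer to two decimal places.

87.11

Setting demand equal to supply, 28 = 4.5Q, so Q* = 6.2222 and P* = 79.6667.
CS = (1/2)(6.2222)(9.3333) = 29.037 and PS = (1/2)(6.2222)(18.6667) = 58.0741, so total surplus = 87.1111.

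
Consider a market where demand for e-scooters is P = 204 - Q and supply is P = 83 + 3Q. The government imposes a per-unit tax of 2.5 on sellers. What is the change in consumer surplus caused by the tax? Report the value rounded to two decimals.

-18.71

Pre-tax equilibrium: 204 - Q = 83 + 3Q gives Q* = 30.25, P* = 173.75.
With the tax, sellers need 2.5 more per unit: 204 - Q = 83 + 3Q + 2.5, so Q_t = 29.625. Buyers pay P_b = 174.375; sellers receive P_s = P_b - 2.5 = 171.875.
Consumers lose the trapezoid between P* and P_b out to Q_t plus the triangle from Q_t to Q*: change in CS = 438.8203 - 457.5312 = -18.7109.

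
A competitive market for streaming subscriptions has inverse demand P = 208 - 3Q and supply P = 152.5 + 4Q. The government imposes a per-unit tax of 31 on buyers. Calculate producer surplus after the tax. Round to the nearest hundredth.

Pre-tax equilibrium: 208 - 3Q = 152.5 + 4Q gives Q* = 7.9286, P* = 184.2143.
A tax on buyers shifts demand down by 31: (208 - 31) - 3Q = 152.5 + 4Q, so Q_t = 3.5. Buyers pay P_b = 197.5; sellers receive P_s = P_b - 31 = 166.5.
Producer surplus is the triangle above supply below P_s: (1/2)(3.5)(166.5 - 152.5) = 24.5.

24.50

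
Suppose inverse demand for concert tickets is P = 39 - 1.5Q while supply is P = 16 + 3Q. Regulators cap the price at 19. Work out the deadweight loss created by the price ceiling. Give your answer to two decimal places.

Free-market equilibrium: 39 - 1.5Q = 16 + 3Q gives Q* = 5.1111, P* = 31.3333.
At P = 19, sellers supply (19 - 16)/3 = 1 while buyers want more, so the quantity traded is 1 at price 19.
The lost-trades triangle has base Q* - 1 = 4.1111 and height equal to the gap between the curves at Q = 1, which is 37.5 - 19 = 18.5. DWL = (1/2)(4.1111)(18.5) = 38.0278.

38.03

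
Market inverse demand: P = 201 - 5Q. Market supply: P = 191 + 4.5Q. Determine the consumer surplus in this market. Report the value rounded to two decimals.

Equilibrium: 201 - 5Q = 191 + 4.5Q, so Q* = 1.0526 and P* = 195.7368.
CS is the area between the demand curve and P* from 0 to Q*: (1/2)(1.0526)(5.2632) = 2.7701.

2.77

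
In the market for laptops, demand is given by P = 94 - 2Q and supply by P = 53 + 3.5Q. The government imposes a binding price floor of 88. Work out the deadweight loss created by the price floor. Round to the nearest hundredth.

54.57

Without the control, 94 - 2Q = 53 + 3.5Q so Q* = 7.4545 and P* = 79.0909.
At P = 88, buyers demand (94 - 88)/2 = 3 while sellers would supply more, so the quantity traded is 3 at price 88.
At Q = 3 the demand price is 88 and the supply price is 63.5. Deadweight loss is the triangle between the curves from 3 to 7.4545: (1/2)(88 - 63.5)(7.4545 - 3) = 54.5682.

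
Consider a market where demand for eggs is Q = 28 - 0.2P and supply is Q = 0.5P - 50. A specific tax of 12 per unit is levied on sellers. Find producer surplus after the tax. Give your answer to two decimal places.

Rewriting demand in inverse form: P = 140 - 5Q.
Rewriting supply in inverse form: P = 100 + 2Q.
Pre-tax equilibrium: 140 - 5Q = 100 + 2Q gives Q* = 5.7143, P* = 111.4286.
A tax on sellers shifts supply up by 12: 140 - 5Q = 100 + 2Q + 12, so Q_t = 4. Buyers pay P_b = 120; sellers receive P_s = P_b - 12 = 108.
PS = (1/2)(Q_t)(P_s - 100) = (1/2)(4)(8) = 16.

16.00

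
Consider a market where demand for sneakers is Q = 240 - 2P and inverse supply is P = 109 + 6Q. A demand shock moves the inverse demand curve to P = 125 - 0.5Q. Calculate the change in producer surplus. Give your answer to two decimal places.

9.59

Rewriting demand in inverse form: P = 120 - 0.5Q.
Initial equilibrium: Q_0 = 1.6923, P_0 = 119.1538; CS_0 = (1/2)(1.6923)(0.8462) = 0.716, PS_0 = (1/2)(1.6923)(10.1538) = 8.5917.
New equilibrium: 125 - 0.5Q = 109 + 6Q gives Q_1 = 2.4615, P_1 = 123.7692; CS_1 = 1.5148, PS_1 = 18.1775.
Change in producer surplus = 18.1775 - 8.5917 = 9.5858.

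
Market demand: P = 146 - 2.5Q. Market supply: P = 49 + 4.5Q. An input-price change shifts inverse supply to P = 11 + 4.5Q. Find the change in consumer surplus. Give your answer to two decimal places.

224.90

Initial equilibrium: Q_0 = 13.8571, P_0 = 111.3571; CS_0 = (1/2)(13.8571)(34.6429) = 240.0255, PS_0 = (1/2)(13.8571)(62.3571) = 432.0459.
New equilibrium: 146 - 2.5Q = 11 + 4.5Q gives Q_1 = 19.2857, P_1 = 97.7857; CS_1 = 464.9235, PS_1 = 836.8622.
Change in consumer surplus = 464.9235 - 240.0255 = 224.898.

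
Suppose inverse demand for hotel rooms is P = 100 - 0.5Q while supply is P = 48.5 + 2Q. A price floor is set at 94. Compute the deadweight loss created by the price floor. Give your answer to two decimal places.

92.45

Free-market equilibrium: 100 - 0.5Q = 48.5 + 2Q gives Q* = 20.6, P* = 89.7.
At P = 94, buyers demand (100 - 94)/0.5 = 12 while sellers would supply more, so the quantity traded is 12 at price 94.
The lost-trades triangle has base Q* - 12 = 8.6 and height equal to the gap between the curves at Q = 12, which is 94 - 72.5 = 21.5. DWL = (1/2)(8.6)(21.5) = 92.45.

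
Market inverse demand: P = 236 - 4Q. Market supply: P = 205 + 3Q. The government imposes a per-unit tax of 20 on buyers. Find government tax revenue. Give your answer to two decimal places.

31.43

Without the tax, 236 - 4Q = 205 + 3Q so Q* = 4.4286 and P* = 218.2857.
A tax on buyers shifts demand down by 20: (236 - 20) - 4Q = 205 + 3Q, so Q_t = 1.5714. Buyers pay P_b = 229.7143; sellers receive P_s = P_b - 20 = 209.7143.
Tax revenue = t x Q_t = 20 x 1.5714 = 31.4286.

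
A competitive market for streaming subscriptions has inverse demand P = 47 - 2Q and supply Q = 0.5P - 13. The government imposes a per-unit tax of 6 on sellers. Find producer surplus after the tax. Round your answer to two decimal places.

Rewriting supply in inverse form: P = 26 + 2Q.
Pre-tax equilibrium: 47 - 2Q = 26 + 2Q gives Q* = 5.25, P* = 36.5.
With the tax, sellers need 6 more per unit: 47 - 2Q = 26 + 2Q + 6, so Q_t = 3.75. Buyers pay P_b = 39.5; sellers receive P_s = P_b - 6 = 33.5.
PS = (1/2)(Q_t)(P_s - 26) = (1/2)(3.75)(7.5) = 14.0625.

14.06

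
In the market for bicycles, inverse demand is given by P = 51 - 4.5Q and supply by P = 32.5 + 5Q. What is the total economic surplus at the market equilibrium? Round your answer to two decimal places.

18.01

Equilibrium: 51 - 4.5Q = 32.5 + 5Q, so Q* = 1.9474 and P* = 42.2368.
Total surplus is the full triangle between the curves from 0 to Q*: (1/2)(1.9474)(51 - 32.5) = 18.0132.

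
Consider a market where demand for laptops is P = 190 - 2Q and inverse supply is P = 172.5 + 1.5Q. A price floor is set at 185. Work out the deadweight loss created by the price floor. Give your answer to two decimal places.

10.94

Free-market equilibrium: 190 - 2Q = 172.5 + 1.5Q gives Q* = 5, P* = 180.
At P = 185, buyers demand (190 - 185)/2 = 2.5 while sellers would supply more, so the quantity traded is 2.5 at price 185.
At Q = 2.5 the demand price is 185 and the supply price is 176.25. Deadweight loss is the triangle between the curves from 2.5 to 5: (1/2)(185 - 176.25)(5 - 2.5) = 10.9375.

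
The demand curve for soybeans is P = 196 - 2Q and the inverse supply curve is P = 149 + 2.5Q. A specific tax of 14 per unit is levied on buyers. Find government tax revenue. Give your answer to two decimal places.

102.67

Without the tax, 196 - 2Q = 149 + 2.5Q so Q* = 10.4444 and P* = 175.1111.
A tax on buyers shifts demand down by 14: (196 - 14) - 2Q = 149 + 2.5Q, so Q_t = 7.3333. Buyers pay P_b = 181.3333; sellers receive P_s = P_b - 14 = 167.3333.
Revenue is the tax times quantity traded: 14 x 7.3333 = 102.6667.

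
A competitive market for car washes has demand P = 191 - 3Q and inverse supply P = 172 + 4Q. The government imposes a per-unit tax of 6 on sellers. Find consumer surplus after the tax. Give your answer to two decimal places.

5.17

Pre-tax equilibrium: 191 - 3Q = 172 + 4Q gives Q* = 2.7143, P* = 182.8571.
With the tax, sellers need 6 more per unit: 191 - 3Q = 172 + 4Q + 6, so Q_t = 1.8571. Buyers pay P_b = 185.4286; sellers receive P_s = P_b - 6 = 179.4286.
Consumer surplus is the triangle under demand above P_b: (1/2)(1.8571)(191 - 185.4286) = 5.1735.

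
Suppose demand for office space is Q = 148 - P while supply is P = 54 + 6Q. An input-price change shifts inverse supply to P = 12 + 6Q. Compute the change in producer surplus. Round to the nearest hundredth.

591.43

Rewriting demand in inverse form: P = 148 - Q.
Initial equilibrium: Q_0 = 13.4286, P_0 = 134.5714; CS_0 = (1/2)(13.4286)(13.4286) = 90.1633, PS_0 = (1/2)(13.4286)(80.5714) = 540.9796.
New equilibrium: 148 - Q = 12 + 6Q gives Q_1 = 19.4286, P_1 = 128.5714; CS_1 = 188.7347, PS_1 = 1132.4082.
Change in producer surplus = 1132.4082 - 540.9796 = 591.4286.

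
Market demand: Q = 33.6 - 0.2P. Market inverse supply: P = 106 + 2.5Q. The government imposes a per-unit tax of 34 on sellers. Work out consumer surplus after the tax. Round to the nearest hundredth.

Rewriting demand in inverse form: P = 168 - 5Q.
Without the tax, 168 - 5Q = 106 + 2.5Q so Q* = 8.2667 and P* = 126.6667.
A tax on sellers shifts supply up by 34: 168 - 5Q = 106 + 2.5Q + 34, so Q_t = 3.7333. Buyers pay P_b = 149.3333; sellers receive P_s = P_b - 34 = 115.3333.
Consumer surplus is the triangle under demand above P_b: (1/2)(3.7333)(168 - 149.3333) = 34.8444.

34.84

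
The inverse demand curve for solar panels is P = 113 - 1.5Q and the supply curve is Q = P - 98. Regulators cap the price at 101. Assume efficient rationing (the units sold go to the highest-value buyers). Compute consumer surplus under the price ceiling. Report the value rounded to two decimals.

Rewriting supply in inverse form: P = 98 + Q.
Without the control, 113 - 1.5Q = 98 + Q so Q* = 6 and P* = 104.
At P = 101, sellers supply (101 - 98)/1 = 3 while buyers want more, so the quantity traded is 3 at price 101.
The demand price at Q = 3 is 108.5. CS is the trapezoid between demand and 101 over [0, 3]: (1/2)[(113 - 101) + (108.5 - 101)](3) = 29.25.

29.25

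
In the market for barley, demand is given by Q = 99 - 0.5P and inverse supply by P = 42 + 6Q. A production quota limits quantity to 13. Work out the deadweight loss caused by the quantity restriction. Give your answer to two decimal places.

Rewriting demand in inverse form: P = 198 - 2Q.
Unrestricted equilibrium: Q* = (198 - 42)/(2 + 6) = 19.5.
At Q = 13 the demand price is 198 - 2(13) = 172 and the supply price is 42 + 6(13) = 120.
Deadweight loss is the triangle between the curves from 13 to 19.5: (1/2)(172 - 120)(19.5 - 13) = 169.

169.00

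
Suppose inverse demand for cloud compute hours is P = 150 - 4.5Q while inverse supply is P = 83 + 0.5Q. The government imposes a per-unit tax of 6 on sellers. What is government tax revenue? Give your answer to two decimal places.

73.20

Without the tax, 150 - 4.5Q = 83 + 0.5Q so Q* = 13.4 and P* = 89.7.
With the tax, sellers need 6 more per unit: 150 - 4.5Q = 83 + 0.5Q + 6, so Q_t = 12.2. Buyers pay P_b = 95.1; sellers receive P_s = P_b - 6 = 89.1.
Revenue is the tax times quantity traded: 6 x 12.2 = 73.2.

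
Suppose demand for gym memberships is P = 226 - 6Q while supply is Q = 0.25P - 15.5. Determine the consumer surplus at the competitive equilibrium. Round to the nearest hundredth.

Rewriting supply in inverse form: P = 62 + 4Q.
Set 226 - 6Q = 62 + 4Q, which gives 164 = 10Q, so Q* = 16.4 and P* = 226 - 6(16.4) = 127.6.
The demand choke price is 226, so CS = (1/2)(Q*)(226 - P*) = (1/2)(16.4)(98.4) = 806.88.

806.88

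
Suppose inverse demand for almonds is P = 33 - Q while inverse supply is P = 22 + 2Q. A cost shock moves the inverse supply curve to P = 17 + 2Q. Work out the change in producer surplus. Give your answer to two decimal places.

Initial equilibrium: Q_0 = 3.6667, P_0 = 29.3333; CS_0 = (1/2)(3.6667)(3.6667) = 6.7222, PS_0 = (1/2)(3.6667)(7.3333) = 13.4444.
New equilibrium: 33 - Q = 17 + 2Q gives Q_1 = 5.3333, P_1 = 27.6667; CS_1 = 14.2222, PS_1 = 28.4444.
Change in producer surplus = 28.4444 - 13.4444 = 15.

15.00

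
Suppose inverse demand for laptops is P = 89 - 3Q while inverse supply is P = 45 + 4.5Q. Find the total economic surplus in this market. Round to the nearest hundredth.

Setting demand equal to supply, 44 = 7.5Q, so Q* = 5.8667 and P* = 71.4.
CS = (1/2)(5.8667)(17.6) = 51.6267 and PS = (1/2)(5.8667)(26.4) = 77.44, so total surplus = 129.0667.

129.07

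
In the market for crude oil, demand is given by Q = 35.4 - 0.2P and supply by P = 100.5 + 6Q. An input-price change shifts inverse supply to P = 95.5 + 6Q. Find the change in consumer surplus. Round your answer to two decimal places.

Rewriting demand in inverse form: P = 177 - 5Q.
Initial equilibrium: Q_0 = 6.9545, P_0 = 142.2273; CS_0 = (1/2)(6.9545)(34.7727) = 120.9143, PS_0 = (1/2)(6.9545)(41.7273) = 145.0971.
New equilibrium: 177 - 5Q = 95.5 + 6Q gives Q_1 = 7.4091, P_1 = 139.9545; CS_1 = 137.2366, PS_1 = 164.6839.
Change in consumer surplus = 137.2366 - 120.9143 = 16.3223.

16.32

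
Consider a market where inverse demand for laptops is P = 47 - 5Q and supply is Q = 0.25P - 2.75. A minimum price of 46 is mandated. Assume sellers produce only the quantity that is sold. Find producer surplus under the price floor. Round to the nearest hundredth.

6.92

Rewriting supply in inverse form: P = 11 + 4Q.
Free-market equilibrium: 47 - 5Q = 11 + 4Q gives Q* = 4, P* = 27.
At P = 46, buyers demand (47 - 46)/5 = 0.2 while sellers would supply more, so the quantity traded is 0.2 at price 46.
The supply price at Q = 0.2 is 11.8. PS is the trapezoid between 46 and supply over [0, 0.2]: (1/2)[(46 - 11) + (46 - 11.8)](0.2) = 6.92.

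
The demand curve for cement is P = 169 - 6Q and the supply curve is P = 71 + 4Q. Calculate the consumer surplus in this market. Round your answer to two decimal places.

288.12

Set 169 - 6Q = 71 + 4Q, which gives 98 = 10Q, so Q* = 9.8 and P* = 169 - 6(9.8) = 110.2.
The demand choke price is 169, so CS = (1/2)(Q*)(169 - P*) = (1/2)(9.8)(58.8) = 288.12.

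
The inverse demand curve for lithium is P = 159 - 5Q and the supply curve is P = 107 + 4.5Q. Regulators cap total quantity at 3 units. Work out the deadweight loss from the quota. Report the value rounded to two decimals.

29.07

Unrestricted equilibrium: Q* = (159 - 107)/(5 + 4.5) = 5.4737.
At Q = 3 the demand price is 159 - 5(3) = 144 and the supply price is 107 + 4.5(3) = 120.5.
DWL = (1/2)(gap between curves at 3) x (Q* - 3) = (1/2)(23.5)(2.4737) = 29.0658.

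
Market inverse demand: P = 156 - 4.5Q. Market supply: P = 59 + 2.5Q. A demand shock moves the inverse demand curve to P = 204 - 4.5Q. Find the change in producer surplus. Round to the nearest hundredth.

Initial equilibrium: Q_0 = 13.8571, P_0 = 93.6429; CS_0 = (1/2)(13.8571)(62.3571) = 432.0459, PS_0 = (1/2)(13.8571)(34.6429) = 240.0255.
New equilibrium: 204 - 4.5Q = 59 + 2.5Q gives Q_1 = 20.7143, P_1 = 110.7857; CS_1 = 965.4337, PS_1 = 536.352.
Change in producer surplus = 536.352 - 240.0255 = 296.3265.

296.33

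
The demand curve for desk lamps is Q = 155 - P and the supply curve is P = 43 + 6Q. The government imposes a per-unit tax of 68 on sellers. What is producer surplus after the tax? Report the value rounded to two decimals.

118.53

Rewriting demand in inverse form: P = 155 - Q.
Without the tax, 155 - Q = 43 + 6Q so Q* = 16 and P* = 139.
With the tax, sellers need 68 more per unit: 155 - Q = 43 + 6Q + 68, so Q_t = 6.2857. Buyers pay P_b = 148.7143; sellers receive P_s = P_b - 68 = 80.7143.
PS = (1/2)(Q_t)(P_s - 43) = (1/2)(6.2857)(37.7143) = 118.5306.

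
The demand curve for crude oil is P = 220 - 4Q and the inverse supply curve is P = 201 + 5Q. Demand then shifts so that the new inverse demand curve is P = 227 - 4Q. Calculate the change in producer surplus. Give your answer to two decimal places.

Initial equilibrium: Q_0 = 2.1111, P_0 = 211.5556; CS_0 = (1/2)(2.1111)(8.4444) = 8.9136, PS_0 = (1/2)(2.1111)(10.5556) = 11.142.
New equilibrium: 227 - 4Q = 201 + 5Q gives Q_1 = 2.8889, P_1 = 215.4444; CS_1 = 16.6914, PS_1 = 20.8642.
Change in producer surplus = 20.8642 - 11.142 = 9.7222.

9.72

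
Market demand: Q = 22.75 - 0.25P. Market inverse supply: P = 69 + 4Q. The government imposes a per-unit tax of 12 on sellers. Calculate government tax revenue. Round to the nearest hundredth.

15.00

Rewriting demand in inverse form: P = 91 - 4Q.
Without the tax, 91 - 4Q = 69 + 4Q so Q* = 2.75 and P* = 80.
With the tax, sellers need 12 more per unit: 91 - 4Q = 69 + 4Q + 12, so Q_t = 1.25. Buyers pay P_b = 86; sellers receive P_s = P_b - 12 = 74.
Tax revenue = t x Q_t = 12 x 1.25 = 15.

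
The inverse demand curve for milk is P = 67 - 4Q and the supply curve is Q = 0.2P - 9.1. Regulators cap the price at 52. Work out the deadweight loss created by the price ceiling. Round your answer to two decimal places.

Rewriting supply in inverse form: P = 45.5 + 5Q.
Without the control, 67 - 4Q = 45.5 + 5Q so Q* = 2.3889 and P* = 57.4444.
At the ceiling price 52, quantity supplied is (52 - 45.5)/5 = 1.3; supply is the short side, so Q = 1.3 trades at P = 52.
At Q = 1.3 the demand price is 61.8 and the supply price is 52. Deadweight loss is the triangle between the curves from 1.3 to 2.3889: (1/2)(61.8 - 52)(2.3889 - 1.3) = 5.3356.

5.34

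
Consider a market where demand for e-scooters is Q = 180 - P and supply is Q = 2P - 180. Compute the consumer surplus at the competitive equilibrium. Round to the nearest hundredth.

1800.00

Rewriting demand in inverse form: P = 180 - Q.
Rewriting supply in inverse form: P = 90 + 0.5Q.
Set 180 - Q = 90 + 0.5Q, which gives 90 = 1.5Q, so Q* = 60 and P* = 180 - (60) = 120.
The demand choke price is 180, so CS = (1/2)(Q*)(180 - P*) = (1/2)(60)(60) = 1800.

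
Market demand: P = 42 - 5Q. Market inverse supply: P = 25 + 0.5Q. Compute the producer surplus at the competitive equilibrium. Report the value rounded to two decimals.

2.39

Equilibrium: 42 - 5Q = 25 + 0.5Q, so Q* = 3.0909 and P* = 26.5455.
PS is the area between P* and the supply curve from 0 to Q*: (1/2)(3.0909)(1.5455) = 2.3884.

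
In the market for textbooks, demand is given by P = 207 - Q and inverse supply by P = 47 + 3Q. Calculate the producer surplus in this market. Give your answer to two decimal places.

2400.00

Setting demand equal to supply, 160 = 4Q, so Q* = 40 and P* = 167.
Producer surplus is the triangle above supply below P*: (1/2)(40)(167 - 47) = (1/2)(40)(120) = 2400.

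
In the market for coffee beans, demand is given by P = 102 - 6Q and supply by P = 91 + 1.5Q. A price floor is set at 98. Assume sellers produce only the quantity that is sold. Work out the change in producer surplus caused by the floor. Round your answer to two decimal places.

2.72

Without the control, 102 - 6Q = 91 + 1.5Q so Q* = 1.4667 and P* = 93.2.
At the floor price 98, quantity demanded is (102 - 98)/6 = 0.6667; demand is the short side, so Q = 0.6667 trades at P = 98.
PS goes from (1/2)(1.4667)(2.2) = 1.6133 to 4.3333 (computed as (98 - 91)(0.6667) - (1/2)(1.5)(0.6667)^2), a change of 2.72.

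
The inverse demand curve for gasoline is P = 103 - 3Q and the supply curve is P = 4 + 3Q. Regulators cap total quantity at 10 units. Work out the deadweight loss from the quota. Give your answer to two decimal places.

126.75

Unrestricted equilibrium: Q* = (103 - 4)/(3 + 3) = 16.5.
At Q = 10 the demand price is 103 - 3(10) = 73 and the supply price is 4 + 3(10) = 34.
DWL = (1/2)(gap between curves at 10) x (Q* - 10) = (1/2)(39)(6.5) = 126.75.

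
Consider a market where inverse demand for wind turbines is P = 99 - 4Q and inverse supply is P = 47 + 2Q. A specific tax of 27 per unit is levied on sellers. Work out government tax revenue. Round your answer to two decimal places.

112.50

Without the tax, 99 - 4Q = 47 + 2Q so Q* = 8.6667 and P* = 64.3333.
A tax on sellers shifts supply up by 27: 99 - 4Q = 47 + 2Q + 27, so Q_t = 4.1667. Buyers pay P_b = 82.3333; sellers receive P_s = P_b - 27 = 55.3333.
Revenue is the tax times quantity traded: 27 x 4.1667 = 112.5.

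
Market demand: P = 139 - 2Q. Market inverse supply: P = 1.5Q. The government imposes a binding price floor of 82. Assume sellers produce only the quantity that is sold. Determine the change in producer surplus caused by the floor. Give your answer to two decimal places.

544.89

Free-market equilibrium: 139 - 2Q = 1.5Q gives Q* = 39.7143, P* = 59.5714.
At the floor price 82, quantity demanded is (139 - 82)/2 = 28.5; demand is the short side, so Q = 28.5 trades at P = 82.
PS goes from (1/2)(39.7143)(59.5714) = 1182.9184 to 1727.8125 (computed as (82 - 0)(28.5) - (1/2)(1.5)(28.5)^2), a change of 544.8941.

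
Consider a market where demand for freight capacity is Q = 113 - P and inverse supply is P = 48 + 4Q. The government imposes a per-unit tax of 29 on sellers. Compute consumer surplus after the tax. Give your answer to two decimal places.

25.92

Rewriting demand in inverse form: P = 113 - Q.
Without the tax, 113 - Q = 48 + 4Q so Q* = 13 and P* = 100.
A tax on sellers shifts supply up by 29: 113 - Q = 48 + 4Q + 29, so Q_t = 7.2. Buyers pay P_b = 105.8; sellers receive P_s = P_b - 29 = 76.8.
CS = (1/2)(Q_t)(113 - P_b) = (1/2)(7.2)(7.2) = 25.92.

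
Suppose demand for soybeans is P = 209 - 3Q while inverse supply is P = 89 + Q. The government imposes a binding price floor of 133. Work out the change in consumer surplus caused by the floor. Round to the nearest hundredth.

Free-market equilibrium: 209 - 3Q = 89 + Q gives Q* = 30, P* = 119.
At the floor price 133, quantity demanded is (209 - 133)/3 = 25.3333; demand is the short side, so Q = 25.3333 trades at P = 133.
CS goes from (1/2)(30)(90) = 1350 to 962.6667 (computed as (209 - 133)(25.3333) - (1/2)(3)(25.3333)^2), a change of -387.3333.

-387.33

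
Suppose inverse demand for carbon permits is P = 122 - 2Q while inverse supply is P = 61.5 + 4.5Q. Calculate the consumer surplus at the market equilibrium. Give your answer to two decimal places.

86.63

Setting demand equal to supply, 60.5 = 6.5Q, so Q* = 9.3077 and P* = 103.3846.
The demand choke price is 122, so CS = (1/2)(Q*)(122 - P*) = (1/2)(9.3077)(18.6154) = 86.6331.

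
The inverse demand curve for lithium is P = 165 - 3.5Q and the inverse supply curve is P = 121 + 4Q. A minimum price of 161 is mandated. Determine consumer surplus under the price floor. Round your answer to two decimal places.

Free-market equilibrium: 165 - 3.5Q = 121 + 4Q gives Q* = 5.8667, P* = 144.4667.
At P = 161, buyers demand (165 - 161)/3.5 = 1.1429 while sellers would supply more, so the quantity traded is 1.1429 at price 161.
CS is the triangle under demand above 161: (1/2)(1.1429)(165 - 161) = 2.2857.

2.29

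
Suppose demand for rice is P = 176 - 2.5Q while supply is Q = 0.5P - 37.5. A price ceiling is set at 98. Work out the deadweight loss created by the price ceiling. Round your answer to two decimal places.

269.51

Rewriting supply in inverse form: P = 75 + 2Q.
Without the control, 176 - 2.5Q = 75 + 2Q so Q* = 22.4444 and P* = 119.8889.
At the ceiling price 98, quantity supplied is (98 - 75)/2 = 11.5; supply is the short side, so Q = 11.5 trades at P = 98.
The lost-trades triangle has base Q* - 11.5 = 10.9444 and height equal to the gap between the curves at Q = 11.5, which is 147.25 - 98 = 49.25. DWL = (1/2)(10.9444)(49.25) = 269.5069.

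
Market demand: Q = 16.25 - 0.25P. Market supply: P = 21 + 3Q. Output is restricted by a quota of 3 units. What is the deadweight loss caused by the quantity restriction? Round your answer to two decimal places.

Rewriting demand in inverse form: P = 65 - 4Q.
Unrestricted equilibrium: Q* = (65 - 21)/(4 + 3) = 6.2857.
At Q = 3 the demand price is 65 - 4(3) = 53 and the supply price is 21 + 3(3) = 30.
Deadweight loss is the triangle between the curves from 3 to 6.2857: (1/2)(53 - 30)(6.2857 - 3) = 37.7857.

37.79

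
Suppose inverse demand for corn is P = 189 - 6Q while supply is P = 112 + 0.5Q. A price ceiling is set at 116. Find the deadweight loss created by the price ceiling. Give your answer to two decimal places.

48.08

Free-market equilibrium: 189 - 6Q = 112 + 0.5Q gives Q* = 11.8462, P* = 117.9231.
At the ceiling price 116, quantity supplied is (116 - 112)/0.5 = 8; supply is the short side, so Q = 8 trades at P = 116.
At Q = 8 the demand price is 141 and the supply price is 116. Deadweight loss is the triangle between the curves from 8 to 11.8462: (1/2)(141 - 116)(11.8462 - 8) = 48.0769.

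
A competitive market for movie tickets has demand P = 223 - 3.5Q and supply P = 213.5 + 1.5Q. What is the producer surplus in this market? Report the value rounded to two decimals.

Setting demand equal to supply, 9.5 = 5Q, so Q* = 1.9 and P* = 216.35.
The supply curve's price intercept is 213.5, so PS = (1/2)(Q*)(P* - 213.5) = (1/2)(1.9)(2.85) = 2.7075.

2.71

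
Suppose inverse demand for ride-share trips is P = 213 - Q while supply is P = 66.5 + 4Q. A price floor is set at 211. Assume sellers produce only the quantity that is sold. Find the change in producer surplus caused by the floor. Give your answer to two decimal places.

Without the control, 213 - Q = 66.5 + 4Q so Q* = 29.3 and P* = 183.7.
At P = 211, buyers demand (213 - 211)/1 = 2 while sellers would supply more, so the quantity traded is 2 at price 211.
PS goes from (1/2)(29.3)(117.2) = 1716.98 to 281 (computed as (211 - 66.5)(2) - (1/2)(4)(2)^2), a change of -1435.98.

-1435.98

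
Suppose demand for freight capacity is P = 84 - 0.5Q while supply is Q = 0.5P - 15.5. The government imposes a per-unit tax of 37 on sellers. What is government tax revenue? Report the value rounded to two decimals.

236.80

Rewriting supply in inverse form: P = 31 + 2Q.
Pre-tax equilibrium: 84 - 0.5Q = 31 + 2Q gives Q* = 21.2, P* = 73.4.
A tax on sellers shifts supply up by 37: 84 - 0.5Q = 31 + 2Q + 37, so Q_t = 6.4. Buyers pay P_b = 80.8; sellers receive P_s = P_b - 37 = 43.8.
Revenue is the tax times quantity traded: 37 x 6.4 = 236.8.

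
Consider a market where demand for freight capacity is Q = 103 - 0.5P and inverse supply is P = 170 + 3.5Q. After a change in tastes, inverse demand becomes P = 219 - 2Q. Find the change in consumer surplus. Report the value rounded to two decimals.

36.53

Rewriting demand in inverse form: P = 206 - 2Q.
Initial equilibrium: Q_0 = 6.5455, P_0 = 192.9091; CS_0 = (1/2)(6.5455)(13.0909) = 42.843, PS_0 = (1/2)(6.5455)(22.9091) = 74.9752.
New equilibrium: 219 - 2Q = 170 + 3.5Q gives Q_1 = 8.9091, P_1 = 201.1818; CS_1 = 79.3719, PS_1 = 138.9008.
Change in consumer surplus = 79.3719 - 42.843 = 36.5289.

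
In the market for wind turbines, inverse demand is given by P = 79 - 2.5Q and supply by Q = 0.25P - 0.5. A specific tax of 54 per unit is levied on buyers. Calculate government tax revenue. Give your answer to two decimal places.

Rewriting supply in inverse form: P = 2 + 4Q.
Without the tax, 79 - 2.5Q = 2 + 4Q so Q* = 11.8462 and P* = 49.3846.
A tax on buyers shifts demand down by 54: (79 - 54) - 2.5Q = 2 + 4Q, so Q_t = 3.5385. Buyers pay P_b = 70.1538; sellers receive P_s = P_b - 54 = 16.1538.
Revenue is the tax times quantity traded: 54 x 3.5385 = 191.0769.

191.08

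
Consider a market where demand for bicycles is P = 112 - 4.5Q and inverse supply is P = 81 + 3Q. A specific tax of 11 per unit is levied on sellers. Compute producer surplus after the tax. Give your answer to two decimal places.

Pre-tax equilibrium: 112 - 4.5Q = 81 + 3Q gives Q* = 4.1333, P* = 93.4.
With the tax, sellers need 11 more per unit: 112 - 4.5Q = 81 + 3Q + 11, so Q_t = 2.6667. Buyers pay P_b = 100; sellers receive P_s = P_b - 11 = 89.
Producer surplus is the triangle above supply below P_s: (1/2)(2.6667)(89 - 81) = 10.6667.

10.67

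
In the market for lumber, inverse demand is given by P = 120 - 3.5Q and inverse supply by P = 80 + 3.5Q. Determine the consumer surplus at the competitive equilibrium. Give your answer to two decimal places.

57.14

Set 120 - 3.5Q = 80 + 3.5Q, which gives 40 = 7Q, so Q* = 5.7143 and P* = 120 - 3.5(5.7143) = 100.
CS is the area between the demand curve and P* from 0 to Q*: (1/2)(5.7143)(20) = 57.1429.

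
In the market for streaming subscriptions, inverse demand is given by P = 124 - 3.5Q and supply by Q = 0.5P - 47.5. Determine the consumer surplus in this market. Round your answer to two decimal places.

Rewriting supply in inverse form: P = 95 + 2Q.
Set 124 - 3.5Q = 95 + 2Q, which gives 29 = 5.5Q, so Q* = 5.2727 and P* = 124 - 3.5(5.2727) = 105.5455.
Consumer surplus is the triangle under demand above P*: (1/2)(5.2727)(124 - 105.5455) = (1/2)(5.2727)(18.4545) = 48.6529.

48.65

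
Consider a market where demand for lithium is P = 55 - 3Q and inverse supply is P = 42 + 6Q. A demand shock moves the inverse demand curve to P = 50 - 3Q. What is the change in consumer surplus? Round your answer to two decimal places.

-1.94

Initial equilibrium: Q_0 = 1.4444, P_0 = 50.6667; CS_0 = (1/2)(1.4444)(4.3333) = 3.1296, PS_0 = (1/2)(1.4444)(8.6667) = 6.2593.
New equilibrium: 50 - 3Q = 42 + 6Q gives Q_1 = 0.8889, P_1 = 47.3333; CS_1 = 1.1852, PS_1 = 2.3704.
Change in consumer surplus = 1.1852 - 3.1296 = -1.9444.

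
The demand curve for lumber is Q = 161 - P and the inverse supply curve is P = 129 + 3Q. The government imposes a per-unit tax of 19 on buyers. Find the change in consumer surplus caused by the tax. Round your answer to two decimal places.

-26.72

Rewriting demand in inverse form: P = 161 - Q.
Pre-tax equilibrium: 161 - Q = 129 + 3Q gives Q* = 8, P* = 153.
A tax on buyers shifts demand down by 19: (161 - 19) - Q = 129 + 3Q, so Q_t = 3.25. Buyers pay P_b = 157.75; sellers receive P_s = P_b - 19 = 138.75.
CS falls from (1/2)(8)(8) = 32 to (1/2)(3.25)(3.25) = 5.2812, a change of -26.7188.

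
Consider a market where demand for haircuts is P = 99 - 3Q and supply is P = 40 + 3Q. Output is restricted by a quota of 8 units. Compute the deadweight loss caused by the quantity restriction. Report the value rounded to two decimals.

Unrestricted equilibrium: Q* = (99 - 40)/(3 + 3) = 9.8333.
At Q = 8 the demand price is 99 - 3(8) = 75 and the supply price is 40 + 3(8) = 64.
DWL = (1/2)(gap between curves at 8) x (Q* - 8) = (1/2)(11)(1.8333) = 10.0833.

10.08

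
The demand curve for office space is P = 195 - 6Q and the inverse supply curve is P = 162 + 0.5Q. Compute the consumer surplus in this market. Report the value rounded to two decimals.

77.33

Setting demand equal to supply, 33 = 6.5Q, so Q* = 5.0769 and P* = 164.5385.
Consumer surplus is the triangle under demand above P*: (1/2)(5.0769)(195 - 164.5385) = (1/2)(5.0769)(30.4615) = 77.3254.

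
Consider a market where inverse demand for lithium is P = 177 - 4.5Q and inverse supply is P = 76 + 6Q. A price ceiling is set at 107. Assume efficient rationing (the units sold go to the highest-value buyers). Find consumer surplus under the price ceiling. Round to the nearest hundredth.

301.60

Without the control, 177 - 4.5Q = 76 + 6Q so Q* = 9.619 and P* = 133.7143.
At P = 107, sellers supply (107 - 76)/6 = 5.1667 while buyers want more, so the quantity traded is 5.1667 at price 107.
The demand price at Q = 5.1667 is 153.75. CS is the trapezoid between demand and 107 over [0, 5.1667]: (1/2)[(177 - 107) + (153.75 - 107)](5.1667) = 301.6042.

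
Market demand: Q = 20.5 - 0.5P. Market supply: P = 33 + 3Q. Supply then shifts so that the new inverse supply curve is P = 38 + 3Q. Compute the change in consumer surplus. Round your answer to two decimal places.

Rewriting demand in inverse form: P = 41 - 2Q.
Initial equilibrium: Q_0 = 1.6, P_0 = 37.8; CS_0 = (1/2)(1.6)(3.2) = 2.56, PS_0 = (1/2)(1.6)(4.8) = 3.84.
New equilibrium: 41 - 2Q = 38 + 3Q gives Q_1 = 0.6, P_1 = 39.8; CS_1 = 0.36, PS_1 = 0.54.
Change in consumer surplus = 0.36 - 2.56 = -2.2.

-2.20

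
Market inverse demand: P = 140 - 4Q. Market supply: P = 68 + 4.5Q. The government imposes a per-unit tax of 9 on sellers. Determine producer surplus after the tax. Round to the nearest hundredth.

Pre-tax equilibrium: 140 - 4Q = 68 + 4.5Q gives Q* = 8.4706, P* = 106.1176.
A tax on sellers shifts supply up by 9: 140 - 4Q = 68 + 4.5Q + 9, so Q_t = 7.4118. Buyers pay P_b = 110.3529; sellers receive P_s = P_b - 9 = 101.3529.
PS = (1/2)(Q_t)(P_s - 68) = (1/2)(7.4118)(33.3529) = 123.6021.

123.60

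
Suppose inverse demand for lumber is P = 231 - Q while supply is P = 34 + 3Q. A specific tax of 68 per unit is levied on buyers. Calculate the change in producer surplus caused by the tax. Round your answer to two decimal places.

Pre-tax equilibrium: 231 - Q = 34 + 3Q gives Q* = 49.25, P* = 181.75.
A tax on buyers shifts demand down by 68: (231 - 68) - Q = 34 + 3Q, so Q_t = 32.25. Buyers pay P_b = 198.75; sellers receive P_s = P_b - 68 = 130.75.
PS falls from (1/2)(49.25)(147.75) = 3638.3438 to (1/2)(32.25)(96.75) = 1560.0938, a change of -2078.25.

-2078.25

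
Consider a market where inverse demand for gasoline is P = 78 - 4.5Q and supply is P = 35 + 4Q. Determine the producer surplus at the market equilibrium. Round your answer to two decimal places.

Setting demand equal to supply, 43 = 8.5Q, so Q* = 5.0588 and P* = 55.2353.
Producer surplus is the triangle above supply below P*: (1/2)(5.0588)(55.2353 - 35) = (1/2)(5.0588)(20.2353) = 51.1834.

51.18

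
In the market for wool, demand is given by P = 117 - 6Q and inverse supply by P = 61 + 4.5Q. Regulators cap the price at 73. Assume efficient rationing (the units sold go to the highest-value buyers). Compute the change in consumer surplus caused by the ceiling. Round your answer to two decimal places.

10.67

Without the control, 117 - 6Q = 61 + 4.5Q so Q* = 5.3333 and P* = 85.
At P = 73, sellers supply (73 - 61)/4.5 = 2.6667 while buyers want more, so the quantity traded is 2.6667 at price 73.
CS goes from (1/2)(5.3333)(32) = 85.3333 to 96 (computed as (117 - 73)(2.6667) - (1/2)(6)(2.6667)^2), a change of 10.6667.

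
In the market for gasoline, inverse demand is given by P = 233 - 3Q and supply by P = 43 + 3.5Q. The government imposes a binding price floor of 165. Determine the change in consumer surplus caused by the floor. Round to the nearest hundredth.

Free-market equilibrium: 233 - 3Q = 43 + 3.5Q gives Q* = 29.2308, P* = 145.3077.
At the floor price 165, quantity demanded is (233 - 165)/3 = 22.6667; demand is the short side, so Q = 22.6667 trades at P = 165.
CS goes from (1/2)(29.2308)(87.6923) = 1281.6568 to 770.6667 (computed as (233 - 165)(22.6667) - (1/2)(3)(22.6667)^2), a change of -510.9901.

-510.99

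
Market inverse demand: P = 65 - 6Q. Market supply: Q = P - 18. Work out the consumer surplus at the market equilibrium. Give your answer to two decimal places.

Rewriting supply in inverse form: P = 18 + Q.
Setting demand equal to supply, 47 = 7Q, so Q* = 6.7143 and P* = 24.7143.
CS is the area between the demand curve and P* from 0 to Q*: (1/2)(6.7143)(40.2857) = 135.2449.

135.24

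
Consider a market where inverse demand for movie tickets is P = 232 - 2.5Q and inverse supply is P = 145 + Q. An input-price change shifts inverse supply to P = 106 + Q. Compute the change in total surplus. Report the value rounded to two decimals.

Initial equilibrium: Q_0 = 24.8571, P_0 = 169.8571; CS_0 = (1/2)(24.8571)(62.1429) = 772.3469, PS_0 = (1/2)(24.8571)(24.8571) = 308.9388.
New equilibrium: 232 - 2.5Q = 106 + Q gives Q_1 = 36, P_1 = 142; CS_1 = 1620, PS_1 = 648.
Change in total surplus = (1620 + 648) - (772.3469 + 308.9388) = 1186.7143.

1186.71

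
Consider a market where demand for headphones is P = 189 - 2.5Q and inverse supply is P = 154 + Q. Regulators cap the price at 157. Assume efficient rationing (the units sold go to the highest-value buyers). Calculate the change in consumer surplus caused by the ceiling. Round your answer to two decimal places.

-40.25

Free-market equilibrium: 189 - 2.5Q = 154 + Q gives Q* = 10, P* = 164.
At P = 157, sellers supply (157 - 154)/1 = 3 while buyers want more, so the quantity traded is 3 at price 157.
CS goes from (1/2)(10)(25) = 125 to 84.75 (computed as (189 - 157)(3) - (1/2)(2.5)(3)^2), a change of -40.25.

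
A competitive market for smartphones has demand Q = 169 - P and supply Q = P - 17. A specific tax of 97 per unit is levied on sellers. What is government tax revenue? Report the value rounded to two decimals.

Rewriting demand in inverse form: P = 169 - Q.
Rewriting supply in inverse form: P = 17 + Q.
Pre-tax equilibrium: 169 - Q = 17 + Q gives Q* = 76, P* = 93.
With the tax, sellers need 97 more per unit: 169 - Q = 17 + Q + 97, so Q_t = 27.5. Buyers pay P_b = 141.5; sellers receive P_s = P_b - 97 = 44.5.
Revenue is the tax times quantity traded: 97 x 27.5 = 2667.5.

2667.50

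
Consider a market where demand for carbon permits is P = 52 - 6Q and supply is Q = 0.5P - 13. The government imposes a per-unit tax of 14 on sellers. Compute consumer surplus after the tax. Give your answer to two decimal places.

Rewriting supply in inverse form: P = 26 + 2Q.
Pre-tax equilibrium: 52 - 6Q = 26 + 2Q gives Q* = 3.25, P* = 32.5.
With the tax, sellers need 14 more per unit: 52 - 6Q = 26 + 2Q + 14, so Q_t = 1.5. Buyers pay P_b = 43; sellers receive P_s = P_b - 14 = 29.
Consumer surplus is the triangle under demand above P_b: (1/2)(1.5)(52 - 43) = 6.75.

6.75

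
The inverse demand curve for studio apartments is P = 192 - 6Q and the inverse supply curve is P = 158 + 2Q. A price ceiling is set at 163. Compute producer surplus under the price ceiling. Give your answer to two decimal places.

6.25

Free-market equilibrium: 192 - 6Q = 158 + 2Q gives Q* = 4.25, P* = 166.5.
At P = 163, sellers supply (163 - 158)/2 = 2.5 while buyers want more, so the quantity traded is 2.5 at price 163.
PS is the triangle above supply below 163: (1/2)(2.5)(163 - 158) = 6.25.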